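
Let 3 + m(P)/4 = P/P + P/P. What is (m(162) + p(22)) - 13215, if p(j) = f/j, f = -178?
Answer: -145498/11 ≈ -13227.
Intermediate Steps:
p(j) = -178/j
m(P) = -4 (m(P) = -12 + 4*(P/P + P/P) = -12 + 4*(1 + 1) = -12 + 4*2 = -12 + 8 = -4)
(m(162) + p(22)) - 13215 = (-4 - 178/22) - 13215 = (-4 - 178*1/22) - 13215 = (-4 - 89/11) - 13215 = -133/11 - 13215 = -145498/11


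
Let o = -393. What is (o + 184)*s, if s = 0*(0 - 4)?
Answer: 0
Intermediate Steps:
s = 0 (s = 0*(-4) = 0)
(o + 184)*s = (-393 + 184)*0 = -209*0 = 0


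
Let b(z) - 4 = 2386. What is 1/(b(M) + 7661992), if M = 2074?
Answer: 1/7664382 ≈ 1.3047e-7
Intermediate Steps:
b(z) = 2390 (b(z) = 4 + 2386 = 2390)
1/(b(M) + 7661992) = 1/(2390 + 7661992) = 1/7664382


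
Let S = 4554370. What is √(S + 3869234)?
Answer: 6*√233989 ≈ 2902.3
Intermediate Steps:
√(S + 3869234) = √(4554370 + 3869234) = √8423604 = 6*√233989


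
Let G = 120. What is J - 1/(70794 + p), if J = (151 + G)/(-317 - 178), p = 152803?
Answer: -5508662/10061865 ≈ -0.54748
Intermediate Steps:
J = -271/495 (J = (151 + 120)/(-317 - 178) = 271/(-495) = 271*(-1/495) = -271/495 ≈ -0.54747)
J - 1/(70794 + p) = -271/495 - 1/(70794 + 152803) = -271/495 - 1/223597 = -5508662/10061865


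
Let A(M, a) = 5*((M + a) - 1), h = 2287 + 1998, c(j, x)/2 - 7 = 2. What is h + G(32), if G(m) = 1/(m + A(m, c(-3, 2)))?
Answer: 1186946/277 ≈ 4285.0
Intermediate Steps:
c(j, x) = 18 (c(j, x) = 14 + 2*2 = 14 + 4 = 18)
h = 4285
A(M, a) = -5 + 5*M + 5*a (A(M, a) = 5*(-1 + M + a) = -5 + 5*M + 5*a)
G(m) = 1/(85 + 6*m) (G(m) = 1/(m + (-5 + 5*m + 5*18)) = 1/(m + (-5 + 5*m + 90)) = 1/(m + (85 + 5*m)) = 1/(85 + 6*m))
h + G(32) = 4285 + 1/(85 + 6*32) = 4285 + 1/(85 + 192) = 4285 + 1/277 = 1186946/277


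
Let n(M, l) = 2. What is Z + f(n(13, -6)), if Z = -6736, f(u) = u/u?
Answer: -6735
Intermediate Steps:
f(u) = 1
Z + f(n(13, -6)) = -6736 + 1 = -6735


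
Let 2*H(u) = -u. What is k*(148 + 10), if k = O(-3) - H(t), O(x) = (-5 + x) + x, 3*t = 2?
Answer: -5056/3 ≈ -1685.3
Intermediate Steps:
t = 2/3 (t = (1/3)*2 = 2/3 ≈ 0.66667)
O(x) = -5 + 2*x
H(u) = -u/2 (H(u) = (-u)/2 = -u/2)
k = -32/3 (k = (-5 + 2*(-3)) - (-1)*2/(2*3) = (-5 - 6) - 1*(-1/3) = -11 + 1/3 = -32/3 ≈ -10.667)
k*(148 + 10) = -32*(148 + 10)/3 = -32/3*158 = -5056/3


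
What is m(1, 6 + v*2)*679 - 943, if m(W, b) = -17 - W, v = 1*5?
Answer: -13165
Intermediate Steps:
v = 5
m(1, 6 + v*2)*679 - 943 = (-17 - 1*1)*679 - 943 = (-17 - 1)*679 - 943 = -18*679 - 943 = -12222 - 943 = -13165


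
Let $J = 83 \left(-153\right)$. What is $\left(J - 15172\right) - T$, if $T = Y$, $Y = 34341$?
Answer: $-62212$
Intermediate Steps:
$T = 34341$
$J = -12699$
$\left(J - 15172\right) - T = \left(-12699 - 15172\right) - 34341 = -27871 - 34341 = -62212$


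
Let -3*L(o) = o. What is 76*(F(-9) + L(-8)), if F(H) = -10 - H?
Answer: 380/3 ≈ 126.67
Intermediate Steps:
L(o) = -o/3
76*(F(-9) + L(-8)) = 76*((-10 - 1*(-9)) - ⅓*(-8)) = 76*((-10 + 9) + 8/3) = 76*(-1 + 8/3) = 76*(5/3) = 380/3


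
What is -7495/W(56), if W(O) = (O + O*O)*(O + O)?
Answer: -7495/357504 ≈ -0.020965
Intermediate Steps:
W(O) = 2*O*(O + O²) (W(O) = (O + O²)*(2*O) = 2*O*(O + O²))
-7495/W(56) = -7495*1/(6272*(1 + 56)) = -7495/(2*3136*57) = -7495/357504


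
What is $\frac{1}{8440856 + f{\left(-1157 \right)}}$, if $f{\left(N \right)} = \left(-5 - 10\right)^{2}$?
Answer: $\frac{1}{8441081} \approx 1.1847 \cdot 10^{-7}$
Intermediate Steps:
$f{\left(N \right)} = 225$ ($f{\left(N \right)} = \left(-15\right)^{2} = 225$)
$\frac{1}{8440856 + f{\left(-1157 \right)}} = \frac{1}{8440856 + 225} = \frac{1}{8441081}$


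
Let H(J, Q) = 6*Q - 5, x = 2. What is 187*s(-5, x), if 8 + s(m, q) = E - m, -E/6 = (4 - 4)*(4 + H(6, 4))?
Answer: -561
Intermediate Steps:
H(J, Q) = -5 + 6*Q
E = 0 (E = -6*(4 - 4)*(4 + (-5 + 6*4)) = -0*(4 + (-5 + 24)) = -0*(4 + 19) = -0*23 = -6*0 = 0)
s(m, q) = -8 - m (s(m, q) = -8 + (0 - m) = -8 - m)
187*s(-5, x) = 187*(-8 - 1*(-5)) = 187*(-8 + 5) = 187*(-3) = -561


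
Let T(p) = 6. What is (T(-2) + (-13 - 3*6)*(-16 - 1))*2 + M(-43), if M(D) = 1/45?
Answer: 47971/45 ≈ 1066.0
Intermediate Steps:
M(D) = 1/45
(T(-2) + (-13 - 3*6)*(-16 - 1))*2 + M(-43) = (6 + (-13 - 3*6)*(-16 - 1))*2 + 1/45 = (6 + (-13 - 18)*(-17))*2 + 1/45 = (6 - 31*(-17))*2 + 1/45 = (6 + 527)*2 + 1/45 = 533*2 + 1/45 = 1066 + 1/45 = 47971/45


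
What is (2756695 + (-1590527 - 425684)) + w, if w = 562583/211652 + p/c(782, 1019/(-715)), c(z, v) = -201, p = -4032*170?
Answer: 1506995079011/2025812 ≈ 7.4390e+5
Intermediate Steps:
p = -685440
w = 6913706003/2025812 (w = 562583/211652 - 685440/(-201) = 562583*(1/211652) - 685440*(-1/201) = 80369/30236 + 228480/67 = 6913706003/2025812 ≈ 3412.8)
(2756695 + (-1590527 - 425684)) + w = (2756695 + (-1590527 - 425684)) + 6913706003/2025812 = (2756695 - 2016211) + 6913706003/2025812 = 740484 + 6913706003/2025812 = 1506995079011/2025812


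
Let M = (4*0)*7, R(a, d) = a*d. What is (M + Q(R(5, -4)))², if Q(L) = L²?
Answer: 160000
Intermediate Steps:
M = 0 (M = 0*7 = 0)
(M + Q(R(5, -4)))² = (0 + (5*(-4))²)² = (0 + (-20)²)² = (0 + 400)² = 400² = 160000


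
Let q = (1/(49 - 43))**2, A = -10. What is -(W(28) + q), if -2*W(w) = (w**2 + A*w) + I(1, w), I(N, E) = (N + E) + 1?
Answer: 9611/36 ≈ 266.97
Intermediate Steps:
I(N, E) = 1 + E + N (I(N, E) = (E + N) + 1 = 1 + E + N)
W(w) = -1 - w**2/2 + 9*w/2 (W(w) = -((w**2 - 10*w) + (1 + w + 1))/2 = -((w**2 - 10*w) + (2 + w))/2 = -(2 + w**2 - 9*w)/2 = -1 - w**2/2 + 9*w/2)
q = 1/36 (q = (1/6)**2 = 1/36 ≈ 0.027778)
-(W(28) + q) = -((-1 - 1/2*28**2 + (9/2)*28) + 1/36) = -((-1 - 1/2*784 + 126) + 1/36) = -((-1 - 392 + 126) + 1/36) = -(-267 + 1/36) = -1*(-9611/36) = 9611/36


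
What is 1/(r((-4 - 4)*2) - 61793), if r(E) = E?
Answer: -1/61809 ≈ -1.6179e-5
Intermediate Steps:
1/(r((-4 - 4)*2) - 61793) = 1/((-4 - 4)*2 - 61793) = 1/(-8*2 - 61793) = 1/(-16 - 61793) = 1/(-61809) = -1/61809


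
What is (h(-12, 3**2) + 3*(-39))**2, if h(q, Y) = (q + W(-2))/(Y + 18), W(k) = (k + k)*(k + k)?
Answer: 9954025/729 ≈ 13654.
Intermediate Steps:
W(k) = 4*k**2 (W(k) = (2*k)*(2*k) = 4*k**2)
h(q, Y) = (16 + q)/(18 + Y) (h(q, Y) = (q + 4*(-2)**2)/(Y + 18) = (q + 4*4)/(18 + Y) = (q + 16)/(18 + Y) = (16 + q)/(18 + Y))
(h(-12, 3**2) + 3*(-39))**2 = ((16 - 12)/(18 + 3**2) + 3*(-39))**2 = (4/(18 + 9) - 117)**2 = (4/27 - 117)**2 = (-3155/27)**2 = 9954025/729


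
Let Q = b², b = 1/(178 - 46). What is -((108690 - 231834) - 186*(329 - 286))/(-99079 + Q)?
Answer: -2285018208/1726352495 ≈ -1.3236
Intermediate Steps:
b = 1/132 ≈ 0.0075758
Q = 1/17424 (Q = (1/132)² = 1/17424 ≈ 5.7392e-5)
-((108690 - 231834) - 186*(329 - 286))/(-99079 + Q) = -((108690 - 231834) - 186*(329 - 286))/(-99079 + 1/17424) = -(-123144 - 186*43)/(-1726352495/17424) = -(-123144 - 7998)*(-17424)/1726352495 = -(-131142)*(-17424)/1726352495 = -1*2285018208/1726352495 = -2285018208/1726352495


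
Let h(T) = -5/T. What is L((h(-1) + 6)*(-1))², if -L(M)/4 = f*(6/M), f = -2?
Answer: 2304/121 ≈ 19.041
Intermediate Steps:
L(M) = 48/M (L(M) = -(-8)*6/M = -(-48)/M = 48/M)
L((h(-1) + 6)*(-1))² = (48/(((-5/(-1) + 6)*(-1))))² = (48/(((-5*(-1) + 6)*(-1))))² = (48/(((5 + 6)*(-1))))² = (48/((11*(-1))))² = (48/(-11))² = (48*(-1/11))² = (-48/11)² = 2304/121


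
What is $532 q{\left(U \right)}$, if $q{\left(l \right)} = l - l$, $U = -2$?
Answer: $0$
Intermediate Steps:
$q{\left(l \right)} = 0$
$532 q{\left(U \right)} = 532 \cdot 0 = 0$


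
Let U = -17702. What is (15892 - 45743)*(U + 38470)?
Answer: -619945568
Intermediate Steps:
(15892 - 45743)*(U + 38470) = (15892 - 45743)*(-17702 + 38470) = -29851*20768 = -619945568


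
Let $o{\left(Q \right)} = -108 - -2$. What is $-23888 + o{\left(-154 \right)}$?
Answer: $-23994$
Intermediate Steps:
$o{\left(Q \right)} = -106$ ($o{\left(Q \right)} = -108 + 2 = -106$)
$-23888 + o{\left(-154 \right)} = -23888 - 106 = -23994$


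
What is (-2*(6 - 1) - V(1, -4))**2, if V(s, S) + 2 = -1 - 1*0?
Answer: 49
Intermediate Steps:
V(s, S) = -3 (V(s, S) = -2 + (-1 - 1*0) = -2 + (-1 + 0) = -2 - 1 = -3)
(-2*(6 - 1) - V(1, -4))**2 = (-2*(6 - 1) - 1*(-3))**2 = (-2*5 + 3)**2 = (-10 + 3)**2 = (-7)**2 = 49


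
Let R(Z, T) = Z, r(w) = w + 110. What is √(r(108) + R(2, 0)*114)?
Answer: √446 ≈ 21.119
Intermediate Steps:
r(w) = 110 + w
√(r(108) + R(2, 0)*114) = √((110 + 108) + 2*114) = √(218 + 228) = √446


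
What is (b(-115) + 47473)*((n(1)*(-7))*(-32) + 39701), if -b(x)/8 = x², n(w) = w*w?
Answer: -2328705475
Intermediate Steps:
n(w) = w²
b(x) = -8*x²
(b(-115) + 47473)*((n(1)*(-7))*(-32) + 39701) = (-8*(-115)² + 47473)*((1²*(-7))*(-32) + 39701) = (-8*13225 + 47473)*((1*(-7))*(-32) + 39701) = (-105800 + 47473)*(-7*(-32) + 39701) = -58327*(224 + 39701) = -58327*39925 = -2328705475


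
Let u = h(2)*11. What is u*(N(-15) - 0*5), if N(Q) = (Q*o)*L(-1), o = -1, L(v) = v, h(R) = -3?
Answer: 495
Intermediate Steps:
u = -33 (u = -3*11 = -33)
N(Q) = Q (N(Q) = (Q*(-1))*(-1) = -Q*(-1) = Q)
u*(N(-15) - 0*5) = -33*(-15 - 0*5) = -33*(-15 - 14*0) = -33*(-15 + 0) = -33*(-15) = 495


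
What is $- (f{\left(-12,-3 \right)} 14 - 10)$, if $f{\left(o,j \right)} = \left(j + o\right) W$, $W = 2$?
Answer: $430$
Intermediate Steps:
$f{\left(o,j \right)} = 2 j + 2 o$ ($f{\left(o,j \right)} = \left(j + o\right) 2 = 2 j + 2 o$)
$- (f{\left(-12,-3 \right)} 14 - 10) = - (\left(2 \left(-3\right) + 2 \left(-12\right)\right) 14 - 10) = - (\left(-6 - 24\right) 14 - 10) = - (\left(-30\right) 14 - 10) = - (-420 - 10) = \left(-1\right) \left(-430\right) = 430$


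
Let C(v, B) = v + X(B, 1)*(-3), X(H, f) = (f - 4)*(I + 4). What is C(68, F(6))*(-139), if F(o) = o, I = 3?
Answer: -18209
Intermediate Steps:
X(H, f) = -28 + 7*f (X(H, f) = (f - 4)*(3 + 4) = (-4 + f)*7 = -28 + 7*f)
C(v, B) = 63 + v (C(v, B) = v + (-28 + 7*1)*(-3) = v + (-28 + 7)*(-3) = v - 21*(-3) = v + 63 = 63 + v)
C(68, F(6))*(-139) = (63 + 68)*(-139) = 131*(-139) = -18209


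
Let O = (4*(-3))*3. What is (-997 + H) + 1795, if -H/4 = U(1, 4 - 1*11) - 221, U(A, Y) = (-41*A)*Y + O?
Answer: 678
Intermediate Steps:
O = -36 (O = -12*3 = -36)
U(A, Y) = -36 - 41*A*Y (U(A, Y) = (-41*A)*Y - 36 = -41*A*Y - 36 = -36 - 41*A*Y)
H = -120 (H = -4*((-36 - 41*1*(4 - 1*11)) - 221) = -4*((-36 - 41*1*(4 - 11)) - 221) = -4*((-36 - 41*1*(-7)) - 221) = -4*((-36 + 287) - 221) = -4*(251 - 221) = -4*30 = -120)
(-997 + H) + 1795 = (-997 - 120) + 1795 = -1117 + 1795 = 678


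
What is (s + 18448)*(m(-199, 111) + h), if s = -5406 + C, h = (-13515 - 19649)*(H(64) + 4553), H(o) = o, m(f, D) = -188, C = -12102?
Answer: -143931273440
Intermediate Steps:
h = -153118188 (h = (-13515 - 19649)*(64 + 4553) = -33164*4617 = -153118188)
s = -17508 (s = -5406 - 12102 = -17508)
(s + 18448)*(m(-199, 111) + h) = (-17508 + 18448)*(-188 - 153118188) = 940*(-153118376) = -143931273440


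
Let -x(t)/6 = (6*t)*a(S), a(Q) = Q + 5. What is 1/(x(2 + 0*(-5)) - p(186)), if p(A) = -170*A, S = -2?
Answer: 1/31404 ≈ 3.1843e-5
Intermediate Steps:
a(Q) = 5 + Q
x(t) = -108*t (x(t) = -6*6*t*(5 - 2) = -6*6*t*3 = -108*t)
1/(x(2 + 0*(-5)) - p(186)) = 1/(-108*(2 + 0*(-5)) - (-170)*186) = 1/(-108*(2 + 0) - 1*(-31620)) = 1/(-108*2 + 31620) = 1/(-216 + 31620) = 1/31404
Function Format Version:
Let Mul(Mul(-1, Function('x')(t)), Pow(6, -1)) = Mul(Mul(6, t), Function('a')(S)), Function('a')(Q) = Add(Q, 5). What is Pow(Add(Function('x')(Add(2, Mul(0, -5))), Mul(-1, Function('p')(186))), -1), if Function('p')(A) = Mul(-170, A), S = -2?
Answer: Rational(1, 31404) ≈ 3.1843e-5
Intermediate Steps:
Function('a')(Q) = Add(5, Q)
Function('x')(t) = Mul(-108, t) (Function('x')(t) = Mul(-6, Mul(Mul(6, t), Add(5, -2))) = Mul(-6, Mul(Mul(6, t), 3)) = Mul(-6, Mul(18, t)) = Mul(-108, t))
Pow(Add(Function('x')(Add(2, Mul(0, -5))), Mul(-1, Function('p')(186))), -1) = Pow(Add(Mul(-108, Add(2, Mul(0, -5))), Mul(-1, Mul(-170, 186))), -1) = Pow(Add(Mul(-108, Add(2, 0)), Mul(-1, -31620)), -1) = Pow(Add(Mul(-108, 2), 31620), -1) = Pow(Add(-216, 31620), -1) = Pow(31404, -1) = Rational(1, 31404)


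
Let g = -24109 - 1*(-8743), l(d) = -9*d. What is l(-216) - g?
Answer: 17310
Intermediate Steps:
g = -15366 (g = -24109 + 8743 = -15366)
l(-216) - g = -9*(-216) - 1*(-15366) = 1944 + 15366 = 17310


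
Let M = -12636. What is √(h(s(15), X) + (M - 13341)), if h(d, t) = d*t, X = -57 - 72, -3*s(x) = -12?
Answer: I*√26493 ≈ 162.77*I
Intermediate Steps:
s(x) = 4 (s(x) = -⅓*(-12) = 4)
X = -129
√(h(s(15), X) + (M - 13341)) = √(4*(-129) + (-12636 - 13341)) = √(-516 - 25977) = √(-26493) = I*√26493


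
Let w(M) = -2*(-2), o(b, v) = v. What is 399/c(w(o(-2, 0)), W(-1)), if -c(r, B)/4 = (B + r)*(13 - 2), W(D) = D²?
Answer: -399/220 ≈ -1.8136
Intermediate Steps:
w(M) = 4
c(r, B) = -44*B - 44*r (c(r, B) = -4*(B + r)*(13 - 2) = -4*(B + r)*11 = -4*(11*B + 11*r) = -44*B - 44*r)
399/c(w(o(-2, 0)), W(-1)) = 399/(-44*(-1)² - 44*4) = 399/(-44*1 - 176) = 399/(-44 - 176) = 399/(-220) = 399*(-1/220) = -399/220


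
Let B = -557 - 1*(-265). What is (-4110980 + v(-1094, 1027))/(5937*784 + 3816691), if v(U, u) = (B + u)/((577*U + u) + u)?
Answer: -862187613685/1776668596672 ≈ -0.48528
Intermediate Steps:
B = -292 (B = -557 + 265 = -292)
v(U, u) = (-292 + u)/(2*u + 577*U) (v(U, u) = (-292 + u)/((577*U + u) + u) = (-292 + u)/((u + 577*U) + u) = (-292 + u)/(2*u + 577*U))
(-4110980 + v(-1094, 1027))/(5937*784 + 3816691) = (-4110980 + (-292 + 1027)/(2*1027 + 577*(-1094)))/(5937*784 + 3816691) = (-4110980 + 735/(2054 - 631238))/(4654608 + 3816691) = (-4110980 + 735/(-629184))/8471299 = (-4110980 - 1/629184*735)*(1/8471299) = (-4110980 - 245/209728)*(1/8471299) = -862187613685/209728*1/8471299 = -862187613685/1776668596672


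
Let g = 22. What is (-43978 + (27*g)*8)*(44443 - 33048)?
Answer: -446980270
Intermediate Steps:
(-43978 + (27*g)*8)*(44443 - 33048) = (-43978 + (27*22)*8)*(44443 - 33048) = (-43978 + 594*8)*11395 = (-43978 + 4752)*11395 = -39226*11395 = -446980270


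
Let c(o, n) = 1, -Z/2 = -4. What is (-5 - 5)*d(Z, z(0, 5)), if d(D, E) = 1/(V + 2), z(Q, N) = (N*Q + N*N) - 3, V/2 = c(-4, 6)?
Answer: -5/2 ≈ -2.5000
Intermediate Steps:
Z = 8 (Z = -2*(-4) = 8)
V = 2 (V = 2*1 = 2)
z(Q, N) = -3 + N² + N*Q (z(Q, N) = (N*Q + N²) - 3 = (N² + N*Q) - 3 = -3 + N² + N*Q)
d(D, E) = ¼ (d(D, E) = 1/(2 + 2) = 1/4 = ¼)
(-5 - 5)*d(Z, z(0, 5)) = (-5 - 5)*(¼) = -10*¼ = -5/2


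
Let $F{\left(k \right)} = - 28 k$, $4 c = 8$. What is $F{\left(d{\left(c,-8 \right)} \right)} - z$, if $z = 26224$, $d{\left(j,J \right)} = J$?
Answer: $-26000$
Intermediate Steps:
$c = 2$ ($c = \frac{1}{4} \cdot 8 = 2$)
$F{\left(d{\left(c,-8 \right)} \right)} - z = \left(-28\right) \left(-8\right) - 26224 = 224 - 26224 = -26000$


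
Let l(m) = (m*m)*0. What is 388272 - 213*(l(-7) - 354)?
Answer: 463674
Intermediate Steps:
l(m) = 0 (l(m) = m**2*0 = 0)
388272 - 213*(l(-7) - 354) = 388272 - 213*(0 - 354) = 388272 - 213*(-354) = 388272 - 1*(-75402) = 388272 + 75402 = 463674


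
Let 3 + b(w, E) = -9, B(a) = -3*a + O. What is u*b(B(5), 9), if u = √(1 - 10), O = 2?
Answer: -36*I ≈ -36.0*I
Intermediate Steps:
B(a) = 2 - 3*a (B(a) = -3*a + 2 = 2 - 3*a)
b(w, E) = -12 (b(w, E) = -3 - 9 = -12)
u = 3*I (u = √(-9) = 3*I ≈ 3.0*I)
u*b(B(5), 9) = (3*I)*(-12) = -36*I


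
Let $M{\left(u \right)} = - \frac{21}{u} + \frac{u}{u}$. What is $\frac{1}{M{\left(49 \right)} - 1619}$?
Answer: $- \frac{7}{11329} \approx -0.00061788$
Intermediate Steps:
$M{\left(u \right)} = 1 - \frac{21}{u}$ ($M{\left(u \right)} = - \frac{21}{u} + 1 = 1 - \frac{21}{u}$)
$\frac{1}{M{\left(49 \right)} - 1619} = \frac{1}{\frac{-21 + 49}{49} - 1619} = \frac{1}{\frac{1}{49} \cdot 28 - 1619} = \frac{1}{\frac{4}{7} - 1619} = \frac{1}{- \frac{11329}{7}} = - \frac{7}{11329}$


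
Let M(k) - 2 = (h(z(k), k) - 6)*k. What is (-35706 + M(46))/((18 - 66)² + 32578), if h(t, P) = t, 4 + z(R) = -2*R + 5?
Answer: -20083/17441 ≈ -1.1515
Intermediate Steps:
z(R) = 1 - 2*R (z(R) = -4 + (-2*R + 5) = -4 + (5 - 2*R) = 1 - 2*R)
M(k) = 2 + k*(-5 - 2*k) (M(k) = 2 + ((1 - 2*k) - 6)*k = 2 + (-5 - 2*k)*k = 2 + k*(-5 - 2*k))
(-35706 + M(46))/((18 - 66)² + 32578) = (-35706 + (2 - 5*46 - 2*46²))/((18 - 66)² + 32578) = (-35706 + (2 - 230 - 2*2116))/((-48)² + 32578) = (-35706 + (2 - 230 - 4232))/(2304 + 32578) = (-35706 - 4460)/34882 = -40166*1/34882 = -20083/17441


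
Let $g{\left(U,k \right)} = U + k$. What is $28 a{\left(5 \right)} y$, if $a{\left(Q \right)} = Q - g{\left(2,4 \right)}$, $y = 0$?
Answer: $0$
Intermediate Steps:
$a{\left(Q \right)} = -6 + Q$ ($a{\left(Q \right)} = Q - \left(2 + 4\right) = Q - 6 = -6 + Q$)
$28 a{\left(5 \right)} y = 28 \left(-6 + 5\right) 0 = 28 \left(-1\right) 0 = \left(-28\right) 0 = 0$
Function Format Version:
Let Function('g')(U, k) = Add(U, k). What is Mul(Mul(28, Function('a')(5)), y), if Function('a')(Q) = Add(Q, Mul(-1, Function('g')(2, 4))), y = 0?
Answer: 0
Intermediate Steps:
Function('a')(Q) = Add(-6, Q) (Function('a')(Q) = Add(Q, Mul(-1, Add(2, 4))) = Add(Q, Mul(-1, 6)) = Add(Q, -6) = Add(-6, Q))
Mul(Mul(28, Function('a')(5)), y) = Mul(Mul(28, Add(-6, 5)), 0) = Mul(Mul(28, -1), 0) = Mul(-28, 0) = 0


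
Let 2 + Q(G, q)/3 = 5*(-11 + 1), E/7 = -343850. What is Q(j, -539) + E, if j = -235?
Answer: -2407106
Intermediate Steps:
E = -2406950 (E = 7*(-343850) = -2406950)
Q(G, q) = -156 (Q(G, q) = -6 + 3*(5*(-11 + 1)) = -6 + 3*(5*(-10)) = -6 + 3*(-50) = -6 - 150 = -156)
Q(j, -539) + E = -156 - 2406950 = -2407106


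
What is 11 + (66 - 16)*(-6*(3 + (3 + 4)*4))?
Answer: -9289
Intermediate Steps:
11 + (66 - 16)*(-6*(3 + (3 + 4)*4)) = 11 + 50*(-6*(3 + 7*4)) = 11 + 50*(-6*(3 + 28)) = 11 + 50*(-6*31) = 11 + 50*(-186) = 11 - 9300 = -9289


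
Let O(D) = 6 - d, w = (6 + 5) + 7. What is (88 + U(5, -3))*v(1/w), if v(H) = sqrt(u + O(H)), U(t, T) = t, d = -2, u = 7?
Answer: 93*sqrt(15) ≈ 360.19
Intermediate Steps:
w = 18 (w = 11 + 7 = 18)
O(D) = 8 (O(D) = 6 - 1*(-2) = 6 + 2 = 8)
v(H) = sqrt(15) (v(H) = sqrt(7 + 8) = sqrt(15))
(88 + U(5, -3))*v(1/w) = (88 + 5)*sqrt(15) = 93*sqrt(15)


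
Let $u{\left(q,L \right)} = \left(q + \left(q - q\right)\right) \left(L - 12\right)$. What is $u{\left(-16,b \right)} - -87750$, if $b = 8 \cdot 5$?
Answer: $87302$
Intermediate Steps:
$b = 40$
$u{\left(q,L \right)} = q \left(-12 + L\right)$ ($u{\left(q,L \right)} = \left(q + 0\right) \left(-12 + L\right) = q \left(-12 + L\right)$)
$u{\left(-16,b \right)} - -87750 = - 16 \left(-12 + 40\right) - -87750 = \left(-16\right) 28 + 87750 = -448 + 87750 = 87302$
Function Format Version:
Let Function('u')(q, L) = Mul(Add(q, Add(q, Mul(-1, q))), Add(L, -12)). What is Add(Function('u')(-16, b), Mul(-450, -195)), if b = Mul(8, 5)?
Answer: 87302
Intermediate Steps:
b = 40
Function('u')(q, L) = Mul(q, Add(-12, L)) (Function('u')(q, L) = Mul(Add(q, 0), Add(-12, L)) = Mul(q, Add(-12, L)))
Add(Function('u')(-16, b), Mul(-450, -195)) = Add(Mul(-16, Add(-12, 40)), Mul(-450, -195)) = Add(Mul(-16, 28), 87750) = Add(-448, 87750) = 87302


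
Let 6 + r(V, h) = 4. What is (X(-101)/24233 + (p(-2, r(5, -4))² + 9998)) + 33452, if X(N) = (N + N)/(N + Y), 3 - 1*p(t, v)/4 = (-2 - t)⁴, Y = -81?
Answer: 96133619683/2205203 ≈ 43594.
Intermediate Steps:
r(V, h) = -2 (r(V, h) = -6 + 4 = -2)
p(t, v) = 12 - 4*(-2 - t)⁴
X(N) = 2*N/(-81 + N) (X(N) = (N + N)/(N - 81) = (2*N)/(-81 + N) = 2*N/(-81 + N))
(X(-101)/24233 + (p(-2, r(5, -4))² + 9998)) + 33452 = ((2*(-101)/(-81 - 101))/24233 + ((12 - 4*(2 - 2)⁴)² + 9998)) + 33452 = ((2*(-101)/(-182))*(1/24233) + ((12 - 4*0⁴)² + 9998)) + 33452 = ((2*(-101)*(-1/182))*(1/24233) + ((12 - 4*0)² + 9998)) + 33452 = ((101/91)*(1/24233) + ((12 + 0)² + 9998)) + 33452 = (101/2205203 + (12² + 9998)) + 33452 = (101/2205203 + (144 + 9998)) + 33452 = (101/2205203 + 10142) + 33452 = 22365168927/2205203 + 33452 = 96133619683/2205203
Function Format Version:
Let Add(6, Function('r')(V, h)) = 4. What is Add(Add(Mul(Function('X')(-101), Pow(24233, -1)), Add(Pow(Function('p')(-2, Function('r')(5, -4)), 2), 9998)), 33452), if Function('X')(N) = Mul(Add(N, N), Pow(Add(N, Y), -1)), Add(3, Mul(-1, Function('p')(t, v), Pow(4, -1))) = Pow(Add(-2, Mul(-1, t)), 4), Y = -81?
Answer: Rational(96133619683, 2205203) ≈ 43594.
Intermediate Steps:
Function('r')(V, h) = -2 (Function('r')(V, h) = Add(-6, 4) = -2)
Function('p')(t, v) = Add(12, Mul(-4, Pow(Add(-2, Mul(-1, t)), 4)))
Function('X')(N) = Mul(2, N, Pow(Add(-81, N), -1)) (Function('X')(N) = Mul(Add(N, N), Pow(Add(N, -81), -1)) = Mul(Mul(2, N), Pow(Add(-81, N), -1)) = Mul(2, N, Pow(Add(-81, N), -1)))
Add(Add(Mul(Function('X')(-101), Pow(24233, -1)), Add(Pow(Function('p')(-2, Function('r')(5, -4)), 2), 9998)), 33452) = Add(Add(Mul(Mul(2, -101, Pow(Add(-81, -101), -1)), Pow(24233, -1)), Add(Pow(Add(12, Mul(-4, Pow(Add(2, -2), 4))), 2), 9998)), 33452) = Add(Add(Mul(Mul(2, -101, Pow(-182, -1)), Rational(1, 24233)), Add(Pow(Add(12, Mul(-4, Pow(0, 4))), 2), 9998)), 33452) = Add(Add(Mul(Mul(2, -101, Rational(-1, 182)), Rational(1, 24233)), Add(Pow(Add(12, Mul(-4, 0)), 2), 9998)), 33452) = Add(Add(Mul(Rational(101, 91), Rational(1, 24233)), Add(Pow(Add(12, 0), 2), 9998)), 33452) = Add(Add(Rational(101, 2205203), Add(Pow(12, 2), 9998)), 33452) = Add(Add(Rational(101, 2205203), Add(144, 9998)), 33452) = Add(Add(Rational(101, 2205203), 10142), 33452) = Add(Rational(22365168927, 2205203), 33452) = Rational(96133619683, 2205203)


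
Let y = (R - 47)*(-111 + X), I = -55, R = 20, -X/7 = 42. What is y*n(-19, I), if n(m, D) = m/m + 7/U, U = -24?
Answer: 61965/8 ≈ 7745.6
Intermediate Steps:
X = -294 (X = -7*42 = -294)
n(m, D) = 17/24 (n(m, D) = m/m + 7/(-24) = 1 + 7*(-1/24) = 1 - 7/24 = 17/24)
y = 10935 (y = (20 - 47)*(-111 - 294) = -27*(-405) = 10935)
y*n(-19, I) = 10935*(17/24) = 61965/8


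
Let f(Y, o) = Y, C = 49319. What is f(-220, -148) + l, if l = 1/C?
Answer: -10850179/49319 ≈ -220.00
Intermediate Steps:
l = 1/49319 ≈ 2.0276e-5
f(-220, -148) + l = -220 + 1/49319 = -10850179/49319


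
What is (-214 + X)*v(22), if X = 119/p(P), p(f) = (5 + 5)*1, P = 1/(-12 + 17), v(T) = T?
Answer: -22231/5 ≈ -4446.2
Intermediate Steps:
P = ⅕ (P = 1/5 = ⅕ ≈ 0.20000)
p(f) = 10 (p(f) = 10*1 = 10)
X = 119/10 ≈ 11.900
(-214 + X)*v(22) = (-214 + 119/10)*22 = -2021/10*22 = -22231/5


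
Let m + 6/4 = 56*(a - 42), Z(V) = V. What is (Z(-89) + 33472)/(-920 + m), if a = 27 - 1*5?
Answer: -66766/4083 ≈ -16.352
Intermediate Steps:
a = 22 (a = 27 - 5 = 22)
m = -2243/2 (m = -3/2 + 56*(22 - 42) = -3/2 + 56*(-20) = -3/2 - 1120 = -2243/2 ≈ -1121.5)
(Z(-89) + 33472)/(-920 + m) = (-89 + 33472)/(-920 - 2243/2) = 33383/(-4083/2) = 33383*(-2/4083) = -66766/4083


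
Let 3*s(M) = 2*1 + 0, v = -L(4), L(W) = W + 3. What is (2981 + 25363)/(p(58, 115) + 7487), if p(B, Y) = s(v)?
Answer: 85032/22463 ≈ 3.7854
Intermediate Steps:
L(W) = 3 + W
v = -7 (v = -(3 + 4) = -1*7 = -7)
s(M) = 2/3 (s(M) = (2*1 + 0)/3 = (2 + 0)/3 = (1/3)*2 = 2/3)
p(B, Y) = 2/3
(2981 + 25363)/(p(58, 115) + 7487) = (2981 + 25363)/(2/3 + 7487) = 28344/(22463/3) = 28344*(3/22463) = 85032/22463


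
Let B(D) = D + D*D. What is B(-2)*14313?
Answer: 28626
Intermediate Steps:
B(D) = D + D²
B(-2)*14313 = -2*(1 - 2)*14313 = -2*(-1)*14313 = 2*14313 = 28626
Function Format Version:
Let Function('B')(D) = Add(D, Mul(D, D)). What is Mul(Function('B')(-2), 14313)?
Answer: 28626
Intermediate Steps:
Function('B')(D) = Add(D, Pow(D, 2))
Mul(Function('B')(-2), 14313) = Mul(Mul(-2, Add(1, -2)), 14313) = Mul(Mul(-2, -1), 14313) = Mul(2, 14313) = 28626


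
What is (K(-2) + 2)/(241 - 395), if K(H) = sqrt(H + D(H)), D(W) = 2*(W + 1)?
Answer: -1/77 - I/77 ≈ -0.012987 - 0.012987*I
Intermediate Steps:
D(W) = 2 + 2*W (D(W) = 2*(1 + W) = 2 + 2*W)
K(H) = sqrt(2 + 3*H) (K(H) = sqrt(H + (2 + 2*H)) = sqrt(2 + 3*H))
(K(-2) + 2)/(241 - 395) = (sqrt(2 + 3*(-2)) + 2)/(241 - 395) = (sqrt(2 - 6) + 2)/(-154) = (sqrt(-4) + 2)*(-1/154) = (2*I + 2)*(-1/154) = (2 + 2*I)*(-1/154) = -1/77 - I/77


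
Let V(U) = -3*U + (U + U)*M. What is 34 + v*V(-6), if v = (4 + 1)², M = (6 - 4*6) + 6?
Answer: 4084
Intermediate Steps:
M = -12 (M = (6 - 24) + 6 = -18 + 6 = -12)
V(U) = -27*U (V(U) = -3*U + (U + U)*(-12) = -3*U + (2*U)*(-12) = -3*U - 24*U = -27*U)
v = 25 (v = 5² = 25)
34 + v*V(-6) = 34 + 25*(-27*(-6)) = 34 + 25*162 = 34 + 4050 = 4084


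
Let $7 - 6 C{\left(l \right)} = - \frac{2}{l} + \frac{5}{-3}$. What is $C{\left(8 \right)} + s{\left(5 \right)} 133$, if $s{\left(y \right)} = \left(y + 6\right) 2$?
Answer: $\frac{210779}{72} \approx 2927.5$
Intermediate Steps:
$s{\left(y \right)} = 12 + 2 y$ ($s{\left(y \right)} = \left(6 + y\right) 2 = 12 + 2 y$)
$C{\left(l \right)} = \frac{13}{9} + \frac{1}{3 l}$ ($C{\left(l \right)} = \frac{7}{6} - \frac{- \frac{2}{l} + \frac{5}{-3}}{6} = \frac{7}{6} - \frac{- \frac{2}{l} + 5 \left(- \frac{1}{3}\right)}{6} = \frac{7}{6} - \frac{- \frac{2}{l} - \frac{5}{3}}{6} = \frac{7}{6} - \frac{- \frac{5}{3} - \frac{2}{l}}{6} = \frac{7}{6} + \left(\frac{5}{18} + \frac{1}{3 l}\right) = \frac{13}{9} + \frac{1}{3 l}$)
$C{\left(8 \right)} + s{\left(5 \right)} 133 = \frac{3 + 13 \cdot 8}{9 \cdot 8} + \left(12 + 2 \cdot 5\right) 133 = \frac{1}{9} \cdot \frac{1}{8} \left(3 + 104\right) + \left(12 + 10\right) 133 = \frac{1}{9} \cdot \frac{1}{8} \cdot 107 + 22 \cdot 133 = \frac{107}{72} + 2926 = \frac{210779}{72}$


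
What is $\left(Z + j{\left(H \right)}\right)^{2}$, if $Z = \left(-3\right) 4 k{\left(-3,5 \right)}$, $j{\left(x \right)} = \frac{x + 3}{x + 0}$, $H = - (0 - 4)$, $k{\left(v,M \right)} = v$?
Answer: $\frac{22801}{16} \approx 1425.1$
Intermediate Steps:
$H = 4$ ($H = \left(-1\right) \left(-4\right) = 4$)
$j{\left(x \right)} = \frac{3 + x}{x}$
$Z = 36$ ($Z = \left(-3\right) 4 \left(-3\right) = \left(-12\right) \left(-3\right) = 36$)
$\left(Z + j{\left(H \right)}\right)^{2} = \left(36 + \frac{3 + 4}{4}\right)^{2} = \left(36 + \frac{1}{4} \cdot 7\right)^{2} = \left(36 + \frac{7}{4}\right)^{2} = \left(\frac{151}{4}\right)^{2} = \frac{22801}{16}$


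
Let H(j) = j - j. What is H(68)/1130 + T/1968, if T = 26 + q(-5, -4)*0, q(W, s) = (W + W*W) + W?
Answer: 13/984 ≈ 0.013211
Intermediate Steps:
H(j) = 0
q(W, s) = W**2 + 2*W (q(W, s) = (W + W**2) + W = W**2 + 2*W)
T = 26 (T = 26 - 5*(2 - 5)*0 = 26 - 5*(-3)*0 = 26 + 15*0 = 26 + 0 = 26)
H(68)/1130 + T/1968 = 0/1130 + 26/1968 = 0*(1/1130) + 26*(1/1968) = 0 + 13/984 = 13/984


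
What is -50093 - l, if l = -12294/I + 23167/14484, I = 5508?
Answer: -2176613551/43452 ≈ -50092.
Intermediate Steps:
l = -27485/43452 (l = -12294/5508 + 23167/14484 = -12294*1/5508 + 23167*(1/14484) = -683/306 + 23167/14484 = -27485/43452 ≈ -0.63254)
-50093 - l = -50093 - 1*(-27485/43452) = -50093 + 27485/43452 = -2176613551/43452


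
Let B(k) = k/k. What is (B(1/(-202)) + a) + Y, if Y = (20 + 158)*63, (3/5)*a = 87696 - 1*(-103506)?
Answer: 329885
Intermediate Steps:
B(k) = 1
a = 318670 (a = 5*(87696 - 1*(-103506))/3 = 5*(87696 + 103506)/3 = (5/3)*191202 = 318670)
Y = 11214 (Y = 178*63 = 11214)
(B(1/(-202)) + a) + Y = (1 + 318670) + 11214 = 318671 + 11214 = 329885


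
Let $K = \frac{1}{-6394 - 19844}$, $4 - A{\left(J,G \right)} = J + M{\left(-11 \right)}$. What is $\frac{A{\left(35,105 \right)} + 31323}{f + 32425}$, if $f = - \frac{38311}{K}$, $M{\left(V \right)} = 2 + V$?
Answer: $\frac{31301}{1005236443} \approx 3.1138 \cdot 10^{-5}$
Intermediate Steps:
$A{\left(J,G \right)} = 13 - J$ ($A{\left(J,G \right)} = 4 - \left(J + \left(2 - 11\right)\right) = 4 - \left(J - 9\right) = 4 - \left(-9 + J\right) = 13 - J$)
$K = - \frac{1}{26238}$ ($K = \frac{1}{-26238} = - \frac{1}{26238} \approx -3.8113 \cdot 10^{-5}$)
$f = 1005204018$ ($f = - \frac{38311}{- \frac{1}{26238}} = \left(-38311\right) \left(-26238\right) = 1005204018$)
$\frac{A{\left(35,105 \right)} + 31323}{f + 32425} = \frac{\left(13 - 35\right) + 31323}{1005204018 + 32425} = \frac{\left(13 - 35\right) + 31323}{1005236443} = \left(-22 + 31323\right) \frac{1}{1005236443} = 31301 \cdot \frac{1}{1005236443} = \frac{31301}{1005236443}$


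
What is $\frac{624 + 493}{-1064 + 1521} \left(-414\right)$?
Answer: $- \frac{462438}{457} \approx -1011.9$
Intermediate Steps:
$\frac{624 + 493}{-1064 + 1521} \left(-414\right) = \frac{1117}{457} \left(-414\right) = - \frac{462438}{457}$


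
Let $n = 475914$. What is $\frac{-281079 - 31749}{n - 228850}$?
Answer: $- \frac{78207}{61766} \approx -1.2662$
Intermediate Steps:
$\frac{-281079 - 31749}{n - 228850} = \frac{-281079 - 31749}{475914 - 228850} = - \frac{312828}{247064} = \left(-312828\right) \frac{1}{247064} = - \frac{78207}{61766}$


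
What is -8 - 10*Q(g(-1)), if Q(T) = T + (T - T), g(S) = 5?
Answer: -58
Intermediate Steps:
Q(T) = T (Q(T) = T + 0 = T)
-8 - 10*Q(g(-1)) = -8 - 10*5 = -8 - 50 = -58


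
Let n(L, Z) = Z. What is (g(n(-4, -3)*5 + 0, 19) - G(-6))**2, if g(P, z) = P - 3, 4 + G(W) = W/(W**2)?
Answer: 6889/36 ≈ 191.36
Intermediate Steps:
G(W) = -4 + 1/W (G(W) = -4 + W/(W**2) = -4 + W/W**2 = -4 + 1/W)
g(P, z) = -3 + P
(g(n(-4, -3)*5 + 0, 19) - G(-6))**2 = ((-3 + (-3*5 + 0)) - (-4 + 1/(-6)))**2 = ((-3 + (-15 + 0)) - (-4 - 1/6))**2 = ((-3 - 15) - 1*(-25/6))**2 = (-18 + 25/6)**2 = (-83/6)**2 = 6889/36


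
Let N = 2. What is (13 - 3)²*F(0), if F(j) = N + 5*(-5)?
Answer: -2300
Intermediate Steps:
F(j) = -23 (F(j) = 2 + 5*(-5) = 2 - 25 = -23)
(13 - 3)²*F(0) = (13 - 3)²*(-23) = 10²*(-23) = 100*(-23) = -2300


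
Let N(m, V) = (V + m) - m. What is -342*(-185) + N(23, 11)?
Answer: 63281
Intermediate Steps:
N(m, V) = V
-342*(-185) + N(23, 11) = -342*(-185) + 11 = 63270 + 11 = 63281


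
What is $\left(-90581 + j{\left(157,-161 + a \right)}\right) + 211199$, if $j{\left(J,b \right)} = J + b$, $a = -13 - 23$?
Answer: $120578$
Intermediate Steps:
$a = -36$ ($a = -13 - 23 = -36$)
$\left(-90581 + j{\left(157,-161 + a \right)}\right) + 211199 = \left(-90581 + \left(157 - 197\right)\right) + 211199 = \left(-90581 - 40\right) + 211199 = -90621 + 211199 = 120578$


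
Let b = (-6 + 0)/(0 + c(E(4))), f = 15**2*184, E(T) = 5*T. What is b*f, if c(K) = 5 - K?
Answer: 16560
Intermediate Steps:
f = 41400 (f = 225*184 = 41400)
b = 2/5 (b = (-6 + 0)/(0 + (5 - 5*4)) = -6/(0 + (5 - 1*20)) = -6/(0 + (5 - 20)) = -6/(0 - 15) = -6/(-15) = -6*(-1/15) = 2/5 ≈ 0.40000)
b*f = (2/5)*41400 = 16560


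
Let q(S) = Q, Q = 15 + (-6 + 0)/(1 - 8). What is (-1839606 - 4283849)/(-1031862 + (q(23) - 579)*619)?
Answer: 42864185/9663132 ≈ 4.4358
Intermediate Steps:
Q = 111/7 (Q = 15 - 6/(-7) = 15 - 6*(-⅐) = 15 + 6/7 = 111/7 ≈ 15.857)
q(S) = 111/7
(-1839606 - 4283849)/(-1031862 + (q(23) - 579)*619) = (-1839606 - 4283849)/(-1031862 + (111/7 - 579)*619) = -6123455/(-1031862 - 3942/7*619) = -6123455/(-1031862 - 2440098/7) = -6123455/(-9663132/7) = -6123455*(-7/9663132) = 42864185/9663132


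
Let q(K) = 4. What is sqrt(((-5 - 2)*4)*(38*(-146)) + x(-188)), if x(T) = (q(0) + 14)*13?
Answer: sqrt(155578) ≈ 394.43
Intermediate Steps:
x(T) = 234 (x(T) = (4 + 14)*13 = 18*13 = 234)
sqrt(((-5 - 2)*4)*(38*(-146)) + x(-188)) = sqrt(((-5 - 2)*4)*(38*(-146)) + 234) = sqrt(-7*4*(-5548) + 234) = sqrt(-28*(-5548) + 234) = sqrt(155344 + 234) = sqrt(155578)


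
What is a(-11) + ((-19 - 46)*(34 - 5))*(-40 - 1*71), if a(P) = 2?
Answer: 209237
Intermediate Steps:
a(-11) + ((-19 - 46)*(34 - 5))*(-40 - 1*71) = 2 + ((-19 - 46)*(34 - 5))*(-40 - 1*71) = 2 + (-65*29)*(-40 - 71) = 2 - 1885*(-111) = 2 + 209235 = 209237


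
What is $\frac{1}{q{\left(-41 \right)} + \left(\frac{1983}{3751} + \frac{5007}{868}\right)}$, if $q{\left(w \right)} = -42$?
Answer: $- \frac{105028}{3749805} \approx -0.028009$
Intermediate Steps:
$\frac{1}{q{\left(-41 \right)} + \left(\frac{1983}{3751} + \frac{5007}{868}\right)} = \frac{1}{-42 + \left(\frac{1983}{3751} + \frac{5007}{868}\right)} = \frac{1}{-42 + \frac{661371}{105028}} = \frac{1}{- \frac{3749805}{105028}} = - \frac{105028}{3749805}$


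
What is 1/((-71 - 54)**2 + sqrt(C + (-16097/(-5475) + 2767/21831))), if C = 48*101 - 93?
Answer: 622524609375/9726757452607606 - 5*sqrt(302108904858314847)/9726757452607606 ≈ 6.3719e-5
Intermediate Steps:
C = 4755 (C = 4848 - 93 = 4755)
1/((-71 - 54)**2 + sqrt(C + (-16097/(-5475) + 2767/21831))) = 1/((-71 - 54)**2 + sqrt(4755 + (-16097/(-5475) + 2767/21831))) = 1/((-125)**2 + sqrt(4755 + (-16097*(-1/5475) + 2767*(1/21831)))) = 1/(15625 + sqrt(4755 + (16097/5475 + 2767/21831))) = 1/(15625 + sqrt(4755 + 122187644/39841575)) = 1/(15625 + sqrt(189568876769/39841575)) = 1/(15625 + sqrt(302108904858314847)/7968315)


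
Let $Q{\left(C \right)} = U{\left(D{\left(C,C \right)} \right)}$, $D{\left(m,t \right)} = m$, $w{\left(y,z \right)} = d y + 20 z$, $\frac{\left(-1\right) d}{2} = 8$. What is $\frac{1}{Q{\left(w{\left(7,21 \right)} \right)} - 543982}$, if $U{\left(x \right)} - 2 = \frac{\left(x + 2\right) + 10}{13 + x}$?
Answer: $- \frac{321}{174617260} \approx -1.8383 \cdot 10^{-6}$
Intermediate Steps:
$d = -16$ ($d = \left(-2\right) 8 = -16$)
$w{\left(y,z \right)} = - 16 y + 20 z$
$U{\left(x \right)} = 2 + \frac{12 + x}{13 + x}$ ($U{\left(x \right)} = 2 + \frac{\left(x + 2\right) + 10}{13 + x} = 2 + \frac{\left(2 + x\right) + 10}{13 + x} = 2 + \frac{12 + x}{13 + x}$)
$Q{\left(C \right)} = \frac{38 + 3 C}{13 + C}$
$\frac{1}{Q{\left(w{\left(7,21 \right)} \right)} - 543982} = \frac{1}{\frac{38 + 3 \left(\left(-16\right) 7 + 20 \cdot 21\right)}{13 + \left(\left(-16\right) 7 + 20 \cdot 21\right)} - 543982} = \frac{1}{\frac{38 + 3 \left(-112 + 420\right)}{13 + \left(-112 + 420\right)} - 543982} = \frac{1}{\frac{38 + 3 \cdot 308}{13 + 308} - 543982} = \frac{1}{\frac{38 + 924}{321} - 543982} = \frac{1}{\frac{1}{321} \cdot 962 - 543982} = \frac{1}{\frac{962}{321} - 543982} = \frac{1}{- \frac{174617260}{321}} = - \frac{321}{174617260}$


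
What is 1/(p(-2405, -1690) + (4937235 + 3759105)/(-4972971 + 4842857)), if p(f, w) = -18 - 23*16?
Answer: -65057/29460172 ≈ -0.0022083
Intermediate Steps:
p(f, w) = -386 (p(f, w) = -18 - 368 = -386)
1/(p(-2405, -1690) + (4937235 + 3759105)/(-4972971 + 4842857)) = 1/(-386 + (4937235 + 3759105)/(-4972971 + 4842857)) = 1/(-386 + 8696340/(-130114)) = 1/(-386 + 8696340*(-1/130114)) = 1/(-386 - 4348170/65057) = 1/(-29460172/65057) = -65057/29460172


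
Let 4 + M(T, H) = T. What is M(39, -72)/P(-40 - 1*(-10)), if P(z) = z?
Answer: -7/6 ≈ -1.1667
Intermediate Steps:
M(T, H) = -4 + T
M(39, -72)/P(-40 - 1*(-10)) = (-4 + 39)/(-40 - 1*(-10)) = 35/(-40 + 10) = 35/(-30) = 35*(-1/30) = -7/6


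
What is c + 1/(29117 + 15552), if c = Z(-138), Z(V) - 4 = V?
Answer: -5985645/44669 ≈ -134.00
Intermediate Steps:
Z(V) = 4 + V
c = -134 (c = 4 - 138 = -134)
c + 1/(29117 + 15552) = -134 + 1/(29117 + 15552) = -134 + 1/44669 = -5985645/44669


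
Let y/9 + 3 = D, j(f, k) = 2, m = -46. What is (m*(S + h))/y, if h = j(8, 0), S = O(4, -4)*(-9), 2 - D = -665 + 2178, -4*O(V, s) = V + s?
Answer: 46/6813 ≈ 0.0067518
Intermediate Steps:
O(V, s) = -V/4 - s/4 (O(V, s) = -(V + s)/4 = -V/4 - s/4)
D = -1511 (D = 2 - (-665 + 2178) = 2 - 1*1513 = 2 - 1513 = -1511)
S = 0 (S = (-1/4*4 - 1/4*(-4))*(-9) = (-1 + 1)*(-9) = 0*(-9) = 0)
h = 2
y = -13626 (y = -27 + 9*(-1511) = -27 - 13599 = -13626)
(m*(S + h))/y = -46*(0 + 2)/(-13626) = -46*2*(-1/13626) = -92*(-1/13626) = 46/6813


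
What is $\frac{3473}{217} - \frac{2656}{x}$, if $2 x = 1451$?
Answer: $\frac{3886619}{314867} \approx 12.344$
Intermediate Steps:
$x = \frac{1451}{2}$ ($x = \frac{1}{2} \cdot 1451 = \frac{1451}{2} \approx 725.5$)
$\frac{3473}{217} - \frac{2656}{x} = \frac{3473}{217} - \frac{2656}{\frac{1451}{2}} = 3473 \cdot \frac{1}{217} - \frac{5312}{1451} = \frac{3473}{217} - \frac{5312}{1451} = \frac{3886619}{314867}$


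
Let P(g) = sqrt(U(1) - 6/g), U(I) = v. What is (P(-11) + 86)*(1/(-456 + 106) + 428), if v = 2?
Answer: 6441357/175 + 149799*sqrt(77)/1925 ≈ 37491.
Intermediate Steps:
U(I) = 2
P(g) = sqrt(2 - 6/g)
(P(-11) + 86)*(1/(-456 + 106) + 428) = (sqrt(2 - 6/(-11)) + 86)*(1/(-456 + 106) + 428) = (sqrt(2 - 6*(-1/11)) + 86)*(1/(-350) + 428) = (sqrt(2 + 6/11) + 86)*(-1/350 + 428) = (sqrt(28/11) + 86)*(149799/350) = (2*sqrt(77)/11 + 86)*(149799/350) = (86 + 2*sqrt(77)/11)*(149799/350) = 6441357/175 + 149799*sqrt(77)/1925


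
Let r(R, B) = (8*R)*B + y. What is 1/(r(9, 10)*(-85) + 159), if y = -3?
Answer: -1/60786 ≈ -1.6451e-5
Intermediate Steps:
r(R, B) = -3 + 8*B*R (r(R, B) = (8*R)*B - 3 = 8*B*R - 3 = -3 + 8*B*R)
1/(r(9, 10)*(-85) + 159) = 1/((-3 + 8*10*9)*(-85) + 159) = 1/((-3 + 720)*(-85) + 159) = 1/(717*(-85) + 159) = 1/(-60945 + 159) = 1/(-60786) = -1/60786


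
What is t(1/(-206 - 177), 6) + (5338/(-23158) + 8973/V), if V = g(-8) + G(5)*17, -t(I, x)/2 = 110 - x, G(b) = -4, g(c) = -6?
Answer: -282319841/856846 ≈ -329.49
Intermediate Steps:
t(I, x) = -220 + 2*x (t(I, x) = -2*(110 - x) = -220 + 2*x)
V = -74 (V = -6 - 4*17 = -6 - 68 = -74)
t(1/(-206 - 177), 6) + (5338/(-23158) + 8973/V) = (-220 + 2*6) + (5338/(-23158) + 8973/(-74)) = (-220 + 12) + (5338*(-1/23158) + 8973*(-1/74)) = -208 + (-2669/11579 - 8973/74) = -208 - 104095873/856846 = -282319841/856846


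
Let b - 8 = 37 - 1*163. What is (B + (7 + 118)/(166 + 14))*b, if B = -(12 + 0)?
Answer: 24013/18 ≈ 1334.1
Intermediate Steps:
b = -118 (b = 8 + (37 - 1*163) = 8 + (37 - 163) = 8 - 126 = -118)
B = -12 (B = -1*12 = -12)
(B + (7 + 118)/(166 + 14))*b = (-12 + (7 + 118)/(166 + 14))*(-118) = (-12 + 125/180)*(-118) = (-12 + 125*(1/180))*(-118) = (-12 + 25/36)*(-118) = -407/36*(-118) = 24013/18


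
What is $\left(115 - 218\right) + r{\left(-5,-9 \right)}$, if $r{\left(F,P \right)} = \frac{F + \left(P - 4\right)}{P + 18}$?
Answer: $-105$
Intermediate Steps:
$r{\left(F,P \right)} = \frac{-4 + F + P}{18 + P}$ ($r{\left(F,P \right)} = \frac{F + \left(-4 + P\right)}{18 + P} = \frac{-4 + F + P}{18 + P}$)
$\left(115 - 218\right) + r{\left(-5,-9 \right)} = \left(115 - 218\right) + \frac{-4 - 5 - 9}{18 - 9} = -103 + \frac{1}{9} \left(-18\right) = -103 - 2 = -105$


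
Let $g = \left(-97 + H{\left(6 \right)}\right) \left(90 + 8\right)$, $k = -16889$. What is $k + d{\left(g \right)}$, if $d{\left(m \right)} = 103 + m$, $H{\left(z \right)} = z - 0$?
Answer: $-25704$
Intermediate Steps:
$H{\left(z \right)} = z$ ($H{\left(z \right)} = z + 0 = z$)
$g = -8918$ ($g = \left(-97 + 6\right) \left(90 + 8\right) = \left(-91\right) 98 = -8918$)
$k + d{\left(g \right)} = -16889 + \left(103 - 8918\right) = -16889 - 8815 = -25704$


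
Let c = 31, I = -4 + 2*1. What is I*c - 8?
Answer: -70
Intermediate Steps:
I = -2 (I = -4 + 2 = -2)
I*c - 8 = -2*31 - 8 = -62 - 8 = -70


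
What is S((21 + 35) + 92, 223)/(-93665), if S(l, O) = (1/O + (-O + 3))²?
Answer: -2406785481/4657866785 ≈ -0.51671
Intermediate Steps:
S(l, O) = (3 + 1/O - O)² (S(l, O) = (1/O + (3 - O))² = (3 + 1/O - O)²)
S((21 + 35) + 92, 223)/(-93665) = ((1 - 1*223² + 3*223)²/223²)/(-93665) = ((1 - 1*49729 + 669)²/49729)*(-1/93665) = ((1 - 49729 + 669)²/49729)*(-1/93665) = ((1/49729)*(-49059)²)*(-1/93665) = ((1/49729)*2406785481)*(-1/93665) = (2406785481/49729)*(-1/93665) = -2406785481/4657866785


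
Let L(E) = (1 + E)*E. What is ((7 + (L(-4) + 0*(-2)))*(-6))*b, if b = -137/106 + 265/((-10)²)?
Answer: -82023/530 ≈ -154.76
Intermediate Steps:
L(E) = E*(1 + E)
b = 1439/1060 (b = -137*1/106 + 265/100 = -137/106 + 265*(1/100) = -137/106 + 53/20 = 1439/1060 ≈ 1.3575)
((7 + (L(-4) + 0*(-2)))*(-6))*b = ((7 + (-4*(1 - 4) + 0*(-2)))*(-6))*(1439/1060) = ((7 + (-4*(-3) + 0))*(-6))*(1439/1060) = ((7 + (12 + 0))*(-6))*(1439/1060) = ((7 + 12)*(-6))*(1439/1060) = (19*(-6))*(1439/1060) = -114*1439/1060 = -82023/530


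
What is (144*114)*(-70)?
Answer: -1149120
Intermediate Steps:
(144*114)*(-70) = 16416*(-70) = -1149120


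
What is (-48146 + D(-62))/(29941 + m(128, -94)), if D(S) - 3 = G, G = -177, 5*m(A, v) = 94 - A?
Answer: -241600/149671 ≈ -1.6142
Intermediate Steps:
m(A, v) = 94/5 - A/5 (m(A, v) = (94 - A)/5 = 94/5 - A/5)
D(S) = -174 (D(S) = 3 - 177 = -174)
(-48146 + D(-62))/(29941 + m(128, -94)) = (-48146 - 174)/(29941 + (94/5 - ⅕*128)) = -48320/(29941 + (94/5 - 128/5)) = -48320/(29941 - 34/5) = -48320/149671/5 = -48320*5/149671 = -241600/149671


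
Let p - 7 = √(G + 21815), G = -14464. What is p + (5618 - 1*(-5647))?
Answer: 11272 + √7351 ≈ 11358.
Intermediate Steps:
p = 7 + √7351 (p = 7 + √(-14464 + 21815) = 7 + √7351 ≈ 92.738)
p + (5618 - 1*(-5647)) = (7 + √7351) + (5618 - 1*(-5647)) = (7 + √7351) + (5618 + 5647) = (7 + √7351) + 11265 = 11272 + √7351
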